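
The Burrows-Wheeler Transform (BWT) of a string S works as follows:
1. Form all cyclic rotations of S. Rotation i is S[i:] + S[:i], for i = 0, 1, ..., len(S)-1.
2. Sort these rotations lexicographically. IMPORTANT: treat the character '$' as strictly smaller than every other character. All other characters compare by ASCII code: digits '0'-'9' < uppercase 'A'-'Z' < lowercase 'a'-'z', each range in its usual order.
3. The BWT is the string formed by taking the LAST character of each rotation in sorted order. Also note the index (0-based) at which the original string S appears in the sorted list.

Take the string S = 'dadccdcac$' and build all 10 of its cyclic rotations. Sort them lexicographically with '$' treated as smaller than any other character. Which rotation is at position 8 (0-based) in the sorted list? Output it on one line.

Answer: dcac$dadcc

Derivation:
All 10 rotations (rotation i = S[i:]+S[:i]):
  rot[0] = dadccdcac$
  rot[1] = adccdcac$d
  rot[2] = dccdcac$da
  rot[3] = ccdcac$dad
  rot[4] = cdcac$dadc
  rot[5] = dcac$dadcc
  rot[6] = cac$dadccd
  rot[7] = ac$dadccdc
  rot[8] = c$dadccdca
  rot[9] = $dadccdcac
Sorted (with $ < everything):
  sorted[0] = $dadccdcac
  sorted[1] = ac$dadccdc
  sorted[2] = adccdcac$d
  sorted[3] = c$dadccdca
  sorted[4] = cac$dadccd
  sorted[5] = ccdcac$dad
  sorted[6] = cdcac$dadc
  sorted[7] = dadccdcac$
  sorted[8] = dcac$dadcc
  sorted[9] = dccdcac$da
sorted[8] = dcac$dadcc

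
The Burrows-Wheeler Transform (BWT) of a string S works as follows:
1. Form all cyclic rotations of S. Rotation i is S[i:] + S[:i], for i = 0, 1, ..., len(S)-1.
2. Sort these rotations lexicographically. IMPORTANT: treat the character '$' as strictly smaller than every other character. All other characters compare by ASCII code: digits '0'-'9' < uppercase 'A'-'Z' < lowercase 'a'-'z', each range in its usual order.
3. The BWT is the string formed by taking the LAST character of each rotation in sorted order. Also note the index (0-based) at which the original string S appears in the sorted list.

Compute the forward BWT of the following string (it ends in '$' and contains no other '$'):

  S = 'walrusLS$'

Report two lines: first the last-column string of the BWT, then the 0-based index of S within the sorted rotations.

Answer: SsLwalur$
8

Derivation:
All 9 rotations (rotation i = S[i:]+S[:i]):
  rot[0] = walrusLS$
  rot[1] = alrusLS$w
  rot[2] = lrusLS$wa
  rot[3] = rusLS$wal
  rot[4] = usLS$walr
  rot[5] = sLS$walru
  rot[6] = LS$walrus
  rot[7] = S$walrusL
  rot[8] = $walrusLS
Sorted (with $ < everything):
  sorted[0] = $walrusLS  (last char: 'S')
  sorted[1] = LS$walrus  (last char: 's')
  sorted[2] = S$walrusL  (last char: 'L')
  sorted[3] = alrusLS$w  (last char: 'w')
  sorted[4] = lrusLS$wa  (last char: 'a')
  sorted[5] = rusLS$wal  (last char: 'l')
  sorted[6] = sLS$walru  (last char: 'u')
  sorted[7] = usLS$walr  (last char: 'r')
  sorted[8] = walrusLS$  (last char: '$')
Last column: SsLwalur$
Original string S is at sorted index 8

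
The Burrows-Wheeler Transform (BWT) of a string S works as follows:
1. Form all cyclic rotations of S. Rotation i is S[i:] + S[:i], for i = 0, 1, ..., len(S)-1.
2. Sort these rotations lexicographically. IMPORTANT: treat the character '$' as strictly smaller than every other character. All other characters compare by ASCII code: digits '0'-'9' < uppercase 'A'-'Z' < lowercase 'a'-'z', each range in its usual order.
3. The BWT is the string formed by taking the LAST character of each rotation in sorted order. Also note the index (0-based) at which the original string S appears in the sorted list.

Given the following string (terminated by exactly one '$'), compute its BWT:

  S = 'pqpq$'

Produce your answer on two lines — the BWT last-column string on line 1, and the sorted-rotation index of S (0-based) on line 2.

Answer: qq$pp
2

Derivation:
All 5 rotations (rotation i = S[i:]+S[:i]):
  rot[0] = pqpq$
  rot[1] = qpq$p
  rot[2] = pq$pq
  rot[3] = q$pqp
  rot[4] = $pqpq
Sorted (with $ < everything):
  sorted[0] = $pqpq  (last char: 'q')
  sorted[1] = pq$pq  (last char: 'q')
  sorted[2] = pqpq$  (last char: '$')
  sorted[3] = q$pqp  (last char: 'p')
  sorted[4] = qpq$p  (last char: 'p')
Last column: qq$pp
Original string S is at sorted index 2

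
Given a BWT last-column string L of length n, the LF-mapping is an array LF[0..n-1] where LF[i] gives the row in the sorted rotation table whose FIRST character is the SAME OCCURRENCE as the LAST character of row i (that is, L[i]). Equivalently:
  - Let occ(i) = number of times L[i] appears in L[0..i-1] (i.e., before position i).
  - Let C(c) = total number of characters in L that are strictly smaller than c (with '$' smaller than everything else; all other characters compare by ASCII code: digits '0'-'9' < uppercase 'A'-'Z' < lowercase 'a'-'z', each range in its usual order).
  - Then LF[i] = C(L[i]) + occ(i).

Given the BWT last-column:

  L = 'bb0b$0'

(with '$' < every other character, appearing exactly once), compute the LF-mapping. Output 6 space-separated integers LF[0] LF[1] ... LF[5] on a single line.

Answer: 3 4 1 5 0 2

Derivation:
Char counts: '$':1, '0':2, 'b':3
C (first-col start): C('$')=0, C('0')=1, C('b')=3
L[0]='b': occ=0, LF[0]=C('b')+0=3+0=3
L[1]='b': occ=1, LF[1]=C('b')+1=3+1=4
L[2]='0': occ=0, LF[2]=C('0')+0=1+0=1
L[3]='b': occ=2, LF[3]=C('b')+2=3+2=5
L[4]='$': occ=0, LF[4]=C('$')+0=0+0=0
L[5]='0': occ=1, LF[5]=C('0')+1=1+1=2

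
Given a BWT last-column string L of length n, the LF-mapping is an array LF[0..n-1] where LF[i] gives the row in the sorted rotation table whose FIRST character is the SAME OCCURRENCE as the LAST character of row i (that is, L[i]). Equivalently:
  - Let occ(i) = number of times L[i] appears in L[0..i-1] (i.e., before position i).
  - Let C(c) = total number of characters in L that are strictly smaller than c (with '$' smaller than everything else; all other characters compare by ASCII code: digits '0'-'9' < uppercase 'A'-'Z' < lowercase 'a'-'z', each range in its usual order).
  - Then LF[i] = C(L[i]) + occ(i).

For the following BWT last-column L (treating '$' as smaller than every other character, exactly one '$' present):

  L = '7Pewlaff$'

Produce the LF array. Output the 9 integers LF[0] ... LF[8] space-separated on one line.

Char counts: '$':1, '7':1, 'P':1, 'a':1, 'e':1, 'f':2, 'l':1, 'w':1
C (first-col start): C('$')=0, C('7')=1, C('P')=2, C('a')=3, C('e')=4, C('f')=5, C('l')=7, C('w')=8
L[0]='7': occ=0, LF[0]=C('7')+0=1+0=1
L[1]='P': occ=0, LF[1]=C('P')+0=2+0=2
L[2]='e': occ=0, LF[2]=C('e')+0=4+0=4
L[3]='w': occ=0, LF[3]=C('w')+0=8+0=8
L[4]='l': occ=0, LF[4]=C('l')+0=7+0=7
L[5]='a': occ=0, LF[5]=C('a')+0=3+0=3
L[6]='f': occ=0, LF[6]=C('f')+0=5+0=5
L[7]='f': occ=1, LF[7]=C('f')+1=5+1=6
L[8]='$': occ=0, LF[8]=C('$')+0=0+0=0

Answer: 1 2 4 8 7 3 5 6 0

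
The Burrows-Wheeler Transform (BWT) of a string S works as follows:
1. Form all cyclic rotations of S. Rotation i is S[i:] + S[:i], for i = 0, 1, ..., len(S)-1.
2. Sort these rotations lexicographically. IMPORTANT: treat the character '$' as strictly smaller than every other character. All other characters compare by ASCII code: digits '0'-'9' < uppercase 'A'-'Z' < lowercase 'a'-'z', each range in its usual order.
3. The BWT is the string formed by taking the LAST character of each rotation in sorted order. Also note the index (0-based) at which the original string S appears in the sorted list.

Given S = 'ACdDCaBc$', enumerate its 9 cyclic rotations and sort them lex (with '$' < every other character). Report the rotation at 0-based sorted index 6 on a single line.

Answer: aBc$ACdDC

Derivation:
All 9 rotations (rotation i = S[i:]+S[:i]):
  rot[0] = ACdDCaBc$
  rot[1] = CdDCaBc$A
  rot[2] = dDCaBc$AC
  rot[3] = DCaBc$ACd
  rot[4] = CaBc$ACdD
  rot[5] = aBc$ACdDC
  rot[6] = Bc$ACdDCa
  rot[7] = c$ACdDCaB
  rot[8] = $ACdDCaBc
Sorted (with $ < everything):
  sorted[0] = $ACdDCaBc
  sorted[1] = ACdDCaBc$
  sorted[2] = Bc$ACdDCa
  sorted[3] = CaBc$ACdD
  sorted[4] = CdDCaBc$A
  sorted[5] = DCaBc$ACd
  sorted[6] = aBc$ACdDC
  sorted[7] = c$ACdDCaB
  sorted[8] = dDCaBc$AC
sorted[6] = aBc$ACdDC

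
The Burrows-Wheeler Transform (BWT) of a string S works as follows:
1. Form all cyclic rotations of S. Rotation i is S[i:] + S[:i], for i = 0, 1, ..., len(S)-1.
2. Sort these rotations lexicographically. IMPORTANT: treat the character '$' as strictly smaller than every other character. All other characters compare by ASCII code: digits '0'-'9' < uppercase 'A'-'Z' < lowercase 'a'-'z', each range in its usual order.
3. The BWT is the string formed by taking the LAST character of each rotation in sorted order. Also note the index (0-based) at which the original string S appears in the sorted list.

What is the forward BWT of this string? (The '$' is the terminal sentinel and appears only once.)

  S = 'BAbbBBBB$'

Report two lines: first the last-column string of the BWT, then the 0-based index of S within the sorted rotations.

All 9 rotations (rotation i = S[i:]+S[:i]):
  rot[0] = BAbbBBBB$
  rot[1] = AbbBBBB$B
  rot[2] = bbBBBB$BA
  rot[3] = bBBBB$BAb
  rot[4] = BBBB$BAbb
  rot[5] = BBB$BAbbB
  rot[6] = BB$BAbbBB
  rot[7] = B$BAbbBBB
  rot[8] = $BAbbBBBB
Sorted (with $ < everything):
  sorted[0] = $BAbbBBBB  (last char: 'B')
  sorted[1] = AbbBBBB$B  (last char: 'B')
  sorted[2] = B$BAbbBBB  (last char: 'B')
  sorted[3] = BAbbBBBB$  (last char: '$')
  sorted[4] = BB$BAbbBB  (last char: 'B')
  sorted[5] = BBB$BAbbB  (last char: 'B')
  sorted[6] = BBBB$BAbb  (last char: 'b')
  sorted[7] = bBBBB$BAb  (last char: 'b')
  sorted[8] = bbBBBB$BA  (last char: 'A')
Last column: BBB$BBbbA
Original string S is at sorted index 3

Answer: BBB$BBbbA
3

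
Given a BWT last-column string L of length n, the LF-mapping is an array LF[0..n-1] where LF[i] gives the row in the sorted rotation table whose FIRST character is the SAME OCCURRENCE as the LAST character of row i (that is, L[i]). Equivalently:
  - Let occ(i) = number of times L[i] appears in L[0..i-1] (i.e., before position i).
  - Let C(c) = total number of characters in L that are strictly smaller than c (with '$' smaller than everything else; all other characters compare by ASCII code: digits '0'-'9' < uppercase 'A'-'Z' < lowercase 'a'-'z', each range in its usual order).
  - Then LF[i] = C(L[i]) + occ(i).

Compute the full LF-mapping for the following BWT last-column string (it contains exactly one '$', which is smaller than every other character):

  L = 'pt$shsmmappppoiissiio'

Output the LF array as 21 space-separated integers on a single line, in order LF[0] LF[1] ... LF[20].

Char counts: '$':1, 'a':1, 'h':1, 'i':4, 'm':2, 'o':2, 'p':5, 's':4, 't':1
C (first-col start): C('$')=0, C('a')=1, C('h')=2, C('i')=3, C('m')=7, C('o')=9, C('p')=11, C('s')=16, C('t')=20
L[0]='p': occ=0, LF[0]=C('p')+0=11+0=11
L[1]='t': occ=0, LF[1]=C('t')+0=20+0=20
L[2]='$': occ=0, LF[2]=C('$')+0=0+0=0
L[3]='s': occ=0, LF[3]=C('s')+0=16+0=16
L[4]='h': occ=0, LF[4]=C('h')+0=2+0=2
L[5]='s': occ=1, LF[5]=C('s')+1=16+1=17
L[6]='m': occ=0, LF[6]=C('m')+0=7+0=7
L[7]='m': occ=1, LF[7]=C('m')+1=7+1=8
L[8]='a': occ=0, LF[8]=C('a')+0=1+0=1
L[9]='p': occ=1, LF[9]=C('p')+1=11+1=12
L[10]='p': occ=2, LF[10]=C('p')+2=11+2=13
L[11]='p': occ=3, LF[11]=C('p')+3=11+3=14
L[12]='p': occ=4, LF[12]=C('p')+4=11+4=15
L[13]='o': occ=0, LF[13]=C('o')+0=9+0=9
L[14]='i': occ=0, LF[14]=C('i')+0=3+0=3
L[15]='i': occ=1, LF[15]=C('i')+1=3+1=4
L[16]='s': occ=2, LF[16]=C('s')+2=16+2=18
L[17]='s': occ=3, LF[17]=C('s')+3=16+3=19
L[18]='i': occ=2, LF[18]=C('i')+2=3+2=5
L[19]='i': occ=3, LF[19]=C('i')+3=3+3=6
L[20]='o': occ=1, LF[20]=C('o')+1=9+1=10

Answer: 11 20 0 16 2 17 7 8 1 12 13 14 15 9 3 4 18 19 5 6 10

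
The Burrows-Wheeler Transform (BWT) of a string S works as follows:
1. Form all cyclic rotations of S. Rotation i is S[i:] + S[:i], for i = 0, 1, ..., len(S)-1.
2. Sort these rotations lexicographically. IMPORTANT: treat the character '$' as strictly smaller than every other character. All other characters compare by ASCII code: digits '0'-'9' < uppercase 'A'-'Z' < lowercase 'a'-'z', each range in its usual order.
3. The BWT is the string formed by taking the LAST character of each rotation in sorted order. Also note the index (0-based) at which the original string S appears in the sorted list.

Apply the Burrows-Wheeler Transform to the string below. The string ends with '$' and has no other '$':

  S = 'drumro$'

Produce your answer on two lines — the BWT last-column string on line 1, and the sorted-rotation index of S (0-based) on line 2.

All 7 rotations (rotation i = S[i:]+S[:i]):
  rot[0] = drumro$
  rot[1] = rumro$d
  rot[2] = umro$dr
  rot[3] = mro$dru
  rot[4] = ro$drum
  rot[5] = o$drumr
  rot[6] = $drumro
Sorted (with $ < everything):
  sorted[0] = $drumro  (last char: 'o')
  sorted[1] = drumro$  (last char: '$')
  sorted[2] = mro$dru  (last char: 'u')
  sorted[3] = o$drumr  (last char: 'r')
  sorted[4] = ro$drum  (last char: 'm')
  sorted[5] = rumro$d  (last char: 'd')
  sorted[6] = umro$dr  (last char: 'r')
Last column: o$urmdr
Original string S is at sorted index 1

Answer: o$urmdr
1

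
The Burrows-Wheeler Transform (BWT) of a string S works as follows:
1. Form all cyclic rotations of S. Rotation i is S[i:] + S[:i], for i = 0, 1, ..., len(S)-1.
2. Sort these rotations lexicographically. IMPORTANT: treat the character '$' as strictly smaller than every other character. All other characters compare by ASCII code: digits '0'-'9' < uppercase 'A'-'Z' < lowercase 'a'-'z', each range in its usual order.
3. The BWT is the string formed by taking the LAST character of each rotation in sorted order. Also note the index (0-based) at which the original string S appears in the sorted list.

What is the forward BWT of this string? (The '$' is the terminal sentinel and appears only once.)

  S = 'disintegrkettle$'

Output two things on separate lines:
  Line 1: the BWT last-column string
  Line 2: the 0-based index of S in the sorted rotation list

All 16 rotations (rotation i = S[i:]+S[:i]):
  rot[0] = disintegrkettle$
  rot[1] = isintegrkettle$d
  rot[2] = sintegrkettle$di
  rot[3] = integrkettle$dis
  rot[4] = ntegrkettle$disi
  rot[5] = tegrkettle$disin
  rot[6] = egrkettle$disint
  rot[7] = grkettle$disinte
  rot[8] = rkettle$disinteg
  rot[9] = kettle$disintegr
  rot[10] = ettle$disintegrk
  rot[11] = ttle$disintegrke
  rot[12] = tle$disintegrket
  rot[13] = le$disintegrkett
  rot[14] = e$disintegrkettl
  rot[15] = $disintegrkettle
Sorted (with $ < everything):
  sorted[0] = $disintegrkettle  (last char: 'e')
  sorted[1] = disintegrkettle$  (last char: '$')
  sorted[2] = e$disintegrkettl  (last char: 'l')
  sorted[3] = egrkettle$disint  (last char: 't')
  sorted[4] = ettle$disintegrk  (last char: 'k')
  sorted[5] = grkettle$disinte  (last char: 'e')
  sorted[6] = integrkettle$dis  (last char: 's')
  sorted[7] = isintegrkettle$d  (last char: 'd')
  sorted[8] = kettle$disintegr  (last char: 'r')
  sorted[9] = le$disintegrkett  (last char: 't')
  sorted[10] = ntegrkettle$disi  (last char: 'i')
  sorted[11] = rkettle$disinteg  (last char: 'g')
  sorted[12] = sintegrkettle$di  (last char: 'i')
  sorted[13] = tegrkettle$disin  (last char: 'n')
  sorted[14] = tle$disintegrket  (last char: 't')
  sorted[15] = ttle$disintegrke  (last char: 'e')
Last column: e$ltkesdrtiginte
Original string S is at sorted index 1

Answer: e$ltkesdrtiginte
1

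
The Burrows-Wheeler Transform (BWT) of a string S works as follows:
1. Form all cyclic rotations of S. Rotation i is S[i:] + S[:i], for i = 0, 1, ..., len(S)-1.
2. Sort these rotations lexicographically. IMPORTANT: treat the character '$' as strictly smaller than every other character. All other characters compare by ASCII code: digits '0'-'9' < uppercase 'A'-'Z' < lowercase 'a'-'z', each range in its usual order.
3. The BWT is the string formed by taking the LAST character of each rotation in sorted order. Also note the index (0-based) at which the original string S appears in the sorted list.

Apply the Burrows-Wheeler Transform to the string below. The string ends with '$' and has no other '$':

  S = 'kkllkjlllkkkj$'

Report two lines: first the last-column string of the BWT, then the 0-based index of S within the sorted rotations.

All 14 rotations (rotation i = S[i:]+S[:i]):
  rot[0] = kkllkjlllkkkj$
  rot[1] = kllkjlllkkkj$k
  rot[2] = llkjlllkkkj$kk
  rot[3] = lkjlllkkkj$kkl
  rot[4] = kjlllkkkj$kkll
  rot[5] = jlllkkkj$kkllk
  rot[6] = lllkkkj$kkllkj
  rot[7] = llkkkj$kkllkjl
  rot[8] = lkkkj$kkllkjll
  rot[9] = kkkj$kkllkjlll
  rot[10] = kkj$kkllkjlllk
  rot[11] = kj$kkllkjlllkk
  rot[12] = j$kkllkjlllkkk
  rot[13] = $kkllkjlllkkkj
Sorted (with $ < everything):
  sorted[0] = $kkllkjlllkkkj  (last char: 'j')
  sorted[1] = j$kkllkjlllkkk  (last char: 'k')
  sorted[2] = jlllkkkj$kkllk  (last char: 'k')
  sorted[3] = kj$kkllkjlllkk  (last char: 'k')
  sorted[4] = kjlllkkkj$kkll  (last char: 'l')
  sorted[5] = kkj$kkllkjlllk  (last char: 'k')
  sorted[6] = kkkj$kkllkjlll  (last char: 'l')
  sorted[7] = kkllkjlllkkkj$  (last char: '$')
  sorted[8] = kllkjlllkkkj$k  (last char: 'k')
  sorted[9] = lkjlllkkkj$kkl  (last char: 'l')
  sorted[10] = lkkkj$kkllkjll  (last char: 'l')
  sorted[11] = llkjlllkkkj$kk  (last char: 'k')
  sorted[12] = llkkkj$kkllkjl  (last char: 'l')
  sorted[13] = lllkkkj$kkllkj  (last char: 'j')
Last column: jkkklkl$kllklj
Original string S is at sorted index 7

Answer: jkkklkl$kllklj
7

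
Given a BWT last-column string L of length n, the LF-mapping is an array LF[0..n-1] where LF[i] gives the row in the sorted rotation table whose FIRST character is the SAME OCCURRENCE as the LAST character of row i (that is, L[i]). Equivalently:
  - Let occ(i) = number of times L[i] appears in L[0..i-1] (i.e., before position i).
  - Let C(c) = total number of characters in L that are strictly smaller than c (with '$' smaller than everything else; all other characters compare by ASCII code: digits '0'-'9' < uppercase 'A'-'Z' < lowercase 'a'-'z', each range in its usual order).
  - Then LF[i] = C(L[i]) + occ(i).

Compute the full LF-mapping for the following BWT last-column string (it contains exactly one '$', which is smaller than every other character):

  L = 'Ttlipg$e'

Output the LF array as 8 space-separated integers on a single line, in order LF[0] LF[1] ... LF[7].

Char counts: '$':1, 'T':1, 'e':1, 'g':1, 'i':1, 'l':1, 'p':1, 't':1
C (first-col start): C('$')=0, C('T')=1, C('e')=2, C('g')=3, C('i')=4, C('l')=5, C('p')=6, C('t')=7
L[0]='T': occ=0, LF[0]=C('T')+0=1+0=1
L[1]='t': occ=0, LF[1]=C('t')+0=7+0=7
L[2]='l': occ=0, LF[2]=C('l')+0=5+0=5
L[3]='i': occ=0, LF[3]=C('i')+0=4+0=4
L[4]='p': occ=0, LF[4]=C('p')+0=6+0=6
L[5]='g': occ=0, LF[5]=C('g')+0=3+0=3
L[6]='$': occ=0, LF[6]=C('$')+0=0+0=0
L[7]='e': occ=0, LF[7]=C('e')+0=2+0=2

Answer: 1 7 5 4 6 3 0 2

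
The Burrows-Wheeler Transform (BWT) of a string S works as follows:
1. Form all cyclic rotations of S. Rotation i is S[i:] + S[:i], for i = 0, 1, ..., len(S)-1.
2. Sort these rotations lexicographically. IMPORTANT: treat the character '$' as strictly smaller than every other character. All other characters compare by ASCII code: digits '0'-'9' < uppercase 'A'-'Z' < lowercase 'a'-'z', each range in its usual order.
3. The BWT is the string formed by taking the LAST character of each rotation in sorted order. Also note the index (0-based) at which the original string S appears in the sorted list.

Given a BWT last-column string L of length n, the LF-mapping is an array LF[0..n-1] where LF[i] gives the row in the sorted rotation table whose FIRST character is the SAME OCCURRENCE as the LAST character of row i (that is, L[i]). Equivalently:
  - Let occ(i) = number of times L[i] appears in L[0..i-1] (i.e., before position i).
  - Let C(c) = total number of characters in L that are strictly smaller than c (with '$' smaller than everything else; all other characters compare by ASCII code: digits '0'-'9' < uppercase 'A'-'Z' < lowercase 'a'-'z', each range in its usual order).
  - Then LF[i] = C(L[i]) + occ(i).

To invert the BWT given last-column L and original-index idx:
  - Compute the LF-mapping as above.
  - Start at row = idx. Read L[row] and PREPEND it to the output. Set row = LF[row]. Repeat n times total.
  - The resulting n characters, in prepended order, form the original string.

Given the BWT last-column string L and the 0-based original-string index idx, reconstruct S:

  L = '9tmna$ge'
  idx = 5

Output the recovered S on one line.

LF mapping: 1 7 5 6 2 0 4 3
Walk LF starting at row 5, prepending L[row]:
  step 1: row=5, L[5]='$', prepend. Next row=LF[5]=0
  step 2: row=0, L[0]='9', prepend. Next row=LF[0]=1
  step 3: row=1, L[1]='t', prepend. Next row=LF[1]=7
  step 4: row=7, L[7]='e', prepend. Next row=LF[7]=3
  step 5: row=3, L[3]='n', prepend. Next row=LF[3]=6
  step 6: row=6, L[6]='g', prepend. Next row=LF[6]=4
  step 7: row=4, L[4]='a', prepend. Next row=LF[4]=2
  step 8: row=2, L[2]='m', prepend. Next row=LF[2]=5
Reversed output: magnet9$

Answer: magnet9$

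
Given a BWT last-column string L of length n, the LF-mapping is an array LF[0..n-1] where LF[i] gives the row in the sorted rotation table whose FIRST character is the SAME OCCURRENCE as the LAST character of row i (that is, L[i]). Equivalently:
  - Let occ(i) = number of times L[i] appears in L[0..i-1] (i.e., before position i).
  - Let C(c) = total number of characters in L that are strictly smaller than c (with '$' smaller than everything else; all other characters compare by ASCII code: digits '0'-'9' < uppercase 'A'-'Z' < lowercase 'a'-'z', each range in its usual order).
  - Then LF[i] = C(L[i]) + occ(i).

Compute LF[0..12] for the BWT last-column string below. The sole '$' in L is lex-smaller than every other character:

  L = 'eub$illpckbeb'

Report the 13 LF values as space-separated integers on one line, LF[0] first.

Answer: 5 12 1 0 7 9 10 11 4 8 2 6 3

Derivation:
Char counts: '$':1, 'b':3, 'c':1, 'e':2, 'i':1, 'k':1, 'l':2, 'p':1, 'u':1
C (first-col start): C('$')=0, C('b')=1, C('c')=4, C('e')=5, C('i')=7, C('k')=8, C('l')=9, C('p')=11, C('u')=12
L[0]='e': occ=0, LF[0]=C('e')+0=5+0=5
L[1]='u': occ=0, LF[1]=C('u')+0=12+0=12
L[2]='b': occ=0, LF[2]=C('b')+0=1+0=1
L[3]='$': occ=0, LF[3]=C('$')+0=0+0=0
L[4]='i': occ=0, LF[4]=C('i')+0=7+0=7
L[5]='l': occ=0, LF[5]=C('l')+0=9+0=9
L[6]='l': occ=1, LF[6]=C('l')+1=9+1=10
L[7]='p': occ=0, LF[7]=C('p')+0=11+0=11
L[8]='c': occ=0, LF[8]=C('c')+0=4+0=4
L[9]='k': occ=0, LF[9]=C('k')+0=8+0=8
L[10]='b': occ=1, LF[10]=C('b')+1=1+1=2
L[11]='e': occ=1, LF[11]=C('e')+1=5+1=6
L[12]='b': occ=2, LF[12]=C('b')+2=1+2=3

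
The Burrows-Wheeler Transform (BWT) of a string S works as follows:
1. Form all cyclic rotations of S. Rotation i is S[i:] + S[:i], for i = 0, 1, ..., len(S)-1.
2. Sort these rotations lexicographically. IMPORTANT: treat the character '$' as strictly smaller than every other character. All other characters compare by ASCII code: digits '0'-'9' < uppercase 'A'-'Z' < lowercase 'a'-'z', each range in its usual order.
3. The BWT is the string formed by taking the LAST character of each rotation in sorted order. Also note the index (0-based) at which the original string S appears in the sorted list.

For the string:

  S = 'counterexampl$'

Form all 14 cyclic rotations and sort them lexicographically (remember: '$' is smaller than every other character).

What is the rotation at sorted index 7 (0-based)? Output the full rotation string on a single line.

All 14 rotations (rotation i = S[i:]+S[:i]):
  rot[0] = counterexampl$
  rot[1] = ounterexampl$c
  rot[2] = unterexampl$co
  rot[3] = nterexampl$cou
  rot[4] = terexampl$coun
  rot[5] = erexampl$count
  rot[6] = rexampl$counte
  rot[7] = exampl$counter
  rot[8] = xampl$countere
  rot[9] = ampl$counterex
  rot[10] = mpl$counterexa
  rot[11] = pl$counterexam
  rot[12] = l$counterexamp
  rot[13] = $counterexampl
Sorted (with $ < everything):
  sorted[0] = $counterexampl
  sorted[1] = ampl$counterex
  sorted[2] = counterexampl$
  sorted[3] = erexampl$count
  sorted[4] = exampl$counter
  sorted[5] = l$counterexamp
  sorted[6] = mpl$counterexa
  sorted[7] = nterexampl$cou
  sorted[8] = ounterexampl$c
  sorted[9] = pl$counterexam
  sorted[10] = rexampl$counte
  sorted[11] = terexampl$coun
  sorted[12] = unterexampl$co
  sorted[13] = xampl$countere
sorted[7] = nterexampl$cou

Answer: nterexampl$cou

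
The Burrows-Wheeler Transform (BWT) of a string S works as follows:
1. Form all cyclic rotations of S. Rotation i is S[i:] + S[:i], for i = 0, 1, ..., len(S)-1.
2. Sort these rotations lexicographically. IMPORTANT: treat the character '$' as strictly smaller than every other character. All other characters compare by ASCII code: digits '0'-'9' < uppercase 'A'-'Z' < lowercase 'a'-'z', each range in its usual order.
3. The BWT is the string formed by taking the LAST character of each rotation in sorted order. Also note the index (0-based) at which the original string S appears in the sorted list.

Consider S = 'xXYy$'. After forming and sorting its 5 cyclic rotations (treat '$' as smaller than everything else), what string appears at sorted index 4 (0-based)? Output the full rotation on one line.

Answer: y$xXY

Derivation:
All 5 rotations (rotation i = S[i:]+S[:i]):
  rot[0] = xXYy$
  rot[1] = XYy$x
  rot[2] = Yy$xX
  rot[3] = y$xXY
  rot[4] = $xXYy
Sorted (with $ < everything):
  sorted[0] = $xXYy
  sorted[1] = XYy$x
  sorted[2] = Yy$xX
  sorted[3] = xXYy$
  sorted[4] = y$xXY
sorted[4] = y$xXY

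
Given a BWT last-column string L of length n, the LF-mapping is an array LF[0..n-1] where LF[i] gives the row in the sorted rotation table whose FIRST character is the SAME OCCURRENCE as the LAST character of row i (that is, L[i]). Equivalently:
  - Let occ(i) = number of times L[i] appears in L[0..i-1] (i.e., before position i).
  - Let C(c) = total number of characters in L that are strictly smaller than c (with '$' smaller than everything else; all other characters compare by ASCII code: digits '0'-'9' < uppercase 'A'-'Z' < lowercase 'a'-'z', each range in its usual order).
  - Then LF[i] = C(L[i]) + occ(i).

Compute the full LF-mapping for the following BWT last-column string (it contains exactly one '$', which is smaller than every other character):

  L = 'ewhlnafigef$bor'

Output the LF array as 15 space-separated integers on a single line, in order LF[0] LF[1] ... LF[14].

Answer: 3 14 8 10 11 1 5 9 7 4 6 0 2 12 13

Derivation:
Char counts: '$':1, 'a':1, 'b':1, 'e':2, 'f':2, 'g':1, 'h':1, 'i':1, 'l':1, 'n':1, 'o':1, 'r':1, 'w':1
C (first-col start): C('$')=0, C('a')=1, C('b')=2, C('e')=3, C('f')=5, C('g')=7, C('h')=8, C('i')=9, C('l')=10, C('n')=11, C('o')=12, C('r')=13, C('w')=14
L[0]='e': occ=0, LF[0]=C('e')+0=3+0=3
L[1]='w': occ=0, LF[1]=C('w')+0=14+0=14
L[2]='h': occ=0, LF[2]=C('h')+0=8+0=8
L[3]='l': occ=0, LF[3]=C('l')+0=10+0=10
L[4]='n': occ=0, LF[4]=C('n')+0=11+0=11
L[5]='a': occ=0, LF[5]=C('a')+0=1+0=1
L[6]='f': occ=0, LF[6]=C('f')+0=5+0=5
L[7]='i': occ=0, LF[7]=C('i')+0=9+0=9
L[8]='g': occ=0, LF[8]=C('g')+0=7+0=7
L[9]='e': occ=1, LF[9]=C('e')+1=3+1=4
L[10]='f': occ=1, LF[10]=C('f')+1=5+1=6
L[11]='$': occ=0, LF[11]=C('$')+0=0+0=0
L[12]='b': occ=0, LF[12]=C('b')+0=2+0=2
L[13]='o': occ=0, LF[13]=C('o')+0=12+0=12
L[14]='r': occ=0, LF[14]=C('r')+0=13+0=13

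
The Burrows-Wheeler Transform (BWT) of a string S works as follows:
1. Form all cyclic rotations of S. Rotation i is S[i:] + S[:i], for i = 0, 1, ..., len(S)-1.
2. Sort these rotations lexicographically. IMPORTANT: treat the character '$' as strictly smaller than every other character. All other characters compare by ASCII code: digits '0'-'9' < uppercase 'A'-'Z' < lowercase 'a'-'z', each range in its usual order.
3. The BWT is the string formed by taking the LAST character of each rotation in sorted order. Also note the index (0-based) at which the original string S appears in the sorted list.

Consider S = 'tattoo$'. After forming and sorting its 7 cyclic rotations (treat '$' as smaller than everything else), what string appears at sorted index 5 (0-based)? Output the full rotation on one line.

Answer: too$tat

Derivation:
All 7 rotations (rotation i = S[i:]+S[:i]):
  rot[0] = tattoo$
  rot[1] = attoo$t
  rot[2] = ttoo$ta
  rot[3] = too$tat
  rot[4] = oo$tatt
  rot[5] = o$tatto
  rot[6] = $tattoo
Sorted (with $ < everything):
  sorted[0] = $tattoo
  sorted[1] = attoo$t
  sorted[2] = o$tatto
  sorted[3] = oo$tatt
  sorted[4] = tattoo$
  sorted[5] = too$tat
  sorted[6] = ttoo$ta
sorted[5] = too$tat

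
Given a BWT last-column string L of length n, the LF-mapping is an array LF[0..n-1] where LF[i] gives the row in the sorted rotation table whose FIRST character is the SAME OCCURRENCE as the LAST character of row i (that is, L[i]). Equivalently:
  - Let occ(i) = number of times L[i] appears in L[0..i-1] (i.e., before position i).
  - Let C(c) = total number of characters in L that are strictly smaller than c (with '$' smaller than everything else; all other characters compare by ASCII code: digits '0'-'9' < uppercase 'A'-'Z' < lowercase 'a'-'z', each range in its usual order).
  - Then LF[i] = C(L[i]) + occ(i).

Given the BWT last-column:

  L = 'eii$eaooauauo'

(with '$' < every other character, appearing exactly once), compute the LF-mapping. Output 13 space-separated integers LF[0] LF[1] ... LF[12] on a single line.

Char counts: '$':1, 'a':3, 'e':2, 'i':2, 'o':3, 'u':2
C (first-col start): C('$')=0, C('a')=1, C('e')=4, C('i')=6, C('o')=8, C('u')=11
L[0]='e': occ=0, LF[0]=C('e')+0=4+0=4
L[1]='i': occ=0, LF[1]=C('i')+0=6+0=6
L[2]='i': occ=1, LF[2]=C('i')+1=6+1=7
L[3]='$': occ=0, LF[3]=C('$')+0=0+0=0
L[4]='e': occ=1, LF[4]=C('e')+1=4+1=5
L[5]='a': occ=0, LF[5]=C('a')+0=1+0=1
L[6]='o': occ=0, LF[6]=C('o')+0=8+0=8
L[7]='o': occ=1, LF[7]=C('o')+1=8+1=9
L[8]='a': occ=1, LF[8]=C('a')+1=1+1=2
L[9]='u': occ=0, LF[9]=C('u')+0=11+0=11
L[10]='a': occ=2, LF[10]=C('a')+2=1+2=3
L[11]='u': occ=1, LF[11]=C('u')+1=11+1=12
L[12]='o': occ=2, LF[12]=C('o')+2=8+2=10

Answer: 4 6 7 0 5 1 8 9 2 11 3 12 10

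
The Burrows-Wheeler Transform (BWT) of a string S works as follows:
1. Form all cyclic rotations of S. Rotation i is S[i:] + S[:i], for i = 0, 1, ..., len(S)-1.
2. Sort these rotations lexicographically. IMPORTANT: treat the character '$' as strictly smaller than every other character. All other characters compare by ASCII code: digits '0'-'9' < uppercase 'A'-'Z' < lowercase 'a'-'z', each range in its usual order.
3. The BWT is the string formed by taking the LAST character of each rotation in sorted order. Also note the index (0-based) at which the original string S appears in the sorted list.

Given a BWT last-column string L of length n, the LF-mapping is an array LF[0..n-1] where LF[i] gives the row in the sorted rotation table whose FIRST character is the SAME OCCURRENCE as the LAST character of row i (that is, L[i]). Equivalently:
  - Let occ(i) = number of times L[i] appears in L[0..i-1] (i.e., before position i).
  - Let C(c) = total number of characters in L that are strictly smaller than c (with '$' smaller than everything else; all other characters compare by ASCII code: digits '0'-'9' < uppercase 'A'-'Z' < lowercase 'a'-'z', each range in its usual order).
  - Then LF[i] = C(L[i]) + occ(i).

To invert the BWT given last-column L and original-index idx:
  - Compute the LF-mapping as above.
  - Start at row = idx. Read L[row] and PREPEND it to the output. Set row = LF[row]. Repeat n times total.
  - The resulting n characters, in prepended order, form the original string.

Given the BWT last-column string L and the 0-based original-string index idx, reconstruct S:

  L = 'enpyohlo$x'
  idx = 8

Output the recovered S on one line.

LF mapping: 1 4 7 9 5 2 3 6 0 8
Walk LF starting at row 8, prepending L[row]:
  step 1: row=8, L[8]='$', prepend. Next row=LF[8]=0
  step 2: row=0, L[0]='e', prepend. Next row=LF[0]=1
  step 3: row=1, L[1]='n', prepend. Next row=LF[1]=4
  step 4: row=4, L[4]='o', prepend. Next row=LF[4]=5
  step 5: row=5, L[5]='h', prepend. Next row=LF[5]=2
  step 6: row=2, L[2]='p', prepend. Next row=LF[2]=7
  step 7: row=7, L[7]='o', prepend. Next row=LF[7]=6
  step 8: row=6, L[6]='l', prepend. Next row=LF[6]=3
  step 9: row=3, L[3]='y', prepend. Next row=LF[3]=9
  step 10: row=9, L[9]='x', prepend. Next row=LF[9]=8
Reversed output: xylophone$

Answer: xylophone$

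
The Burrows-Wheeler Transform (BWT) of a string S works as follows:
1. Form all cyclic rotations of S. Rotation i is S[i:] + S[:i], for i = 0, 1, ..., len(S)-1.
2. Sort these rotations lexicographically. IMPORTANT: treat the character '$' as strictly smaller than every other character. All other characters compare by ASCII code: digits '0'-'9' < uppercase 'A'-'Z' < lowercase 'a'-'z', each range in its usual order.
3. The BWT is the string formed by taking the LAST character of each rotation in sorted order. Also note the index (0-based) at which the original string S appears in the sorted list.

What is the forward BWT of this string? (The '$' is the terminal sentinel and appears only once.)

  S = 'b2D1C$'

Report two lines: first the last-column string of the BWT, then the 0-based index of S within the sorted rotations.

Answer: CDb12$
5

Derivation:
All 6 rotations (rotation i = S[i:]+S[:i]):
  rot[0] = b2D1C$
  rot[1] = 2D1C$b
  rot[2] = D1C$b2
  rot[3] = 1C$b2D
  rot[4] = C$b2D1
  rot[5] = $b2D1C
Sorted (with $ < everything):
  sorted[0] = $b2D1C  (last char: 'C')
  sorted[1] = 1C$b2D  (last char: 'D')
  sorted[2] = 2D1C$b  (last char: 'b')
  sorted[3] = C$b2D1  (last char: '1')
  sorted[4] = D1C$b2  (last char: '2')
  sorted[5] = b2D1C$  (last char: '$')
Last column: CDb12$
Original string S is at sorted index 5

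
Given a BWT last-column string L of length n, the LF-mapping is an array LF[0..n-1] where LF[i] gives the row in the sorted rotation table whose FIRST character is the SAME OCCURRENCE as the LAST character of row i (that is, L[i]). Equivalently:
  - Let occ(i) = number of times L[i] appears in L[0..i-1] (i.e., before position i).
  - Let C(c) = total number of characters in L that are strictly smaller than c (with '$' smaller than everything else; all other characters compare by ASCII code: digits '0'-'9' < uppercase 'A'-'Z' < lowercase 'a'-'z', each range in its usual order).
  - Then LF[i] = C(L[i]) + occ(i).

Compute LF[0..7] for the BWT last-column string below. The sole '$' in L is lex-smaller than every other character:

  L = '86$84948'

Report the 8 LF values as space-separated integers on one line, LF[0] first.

Char counts: '$':1, '4':2, '6':1, '8':3, '9':1
C (first-col start): C('$')=0, C('4')=1, C('6')=3, C('8')=4, C('9')=7
L[0]='8': occ=0, LF[0]=C('8')+0=4+0=4
L[1]='6': occ=0, LF[1]=C('6')+0=3+0=3
L[2]='$': occ=0, LF[2]=C('$')+0=0+0=0
L[3]='8': occ=1, LF[3]=C('8')+1=4+1=5
L[4]='4': occ=0, LF[4]=C('4')+0=1+0=1
L[5]='9': occ=0, LF[5]=C('9')+0=7+0=7
L[6]='4': occ=1, LF[6]=C('4')+1=1+1=2
L[7]='8': occ=2, LF[7]=C('8')+2=4+2=6

Answer: 4 3 0 5 1 7 2 6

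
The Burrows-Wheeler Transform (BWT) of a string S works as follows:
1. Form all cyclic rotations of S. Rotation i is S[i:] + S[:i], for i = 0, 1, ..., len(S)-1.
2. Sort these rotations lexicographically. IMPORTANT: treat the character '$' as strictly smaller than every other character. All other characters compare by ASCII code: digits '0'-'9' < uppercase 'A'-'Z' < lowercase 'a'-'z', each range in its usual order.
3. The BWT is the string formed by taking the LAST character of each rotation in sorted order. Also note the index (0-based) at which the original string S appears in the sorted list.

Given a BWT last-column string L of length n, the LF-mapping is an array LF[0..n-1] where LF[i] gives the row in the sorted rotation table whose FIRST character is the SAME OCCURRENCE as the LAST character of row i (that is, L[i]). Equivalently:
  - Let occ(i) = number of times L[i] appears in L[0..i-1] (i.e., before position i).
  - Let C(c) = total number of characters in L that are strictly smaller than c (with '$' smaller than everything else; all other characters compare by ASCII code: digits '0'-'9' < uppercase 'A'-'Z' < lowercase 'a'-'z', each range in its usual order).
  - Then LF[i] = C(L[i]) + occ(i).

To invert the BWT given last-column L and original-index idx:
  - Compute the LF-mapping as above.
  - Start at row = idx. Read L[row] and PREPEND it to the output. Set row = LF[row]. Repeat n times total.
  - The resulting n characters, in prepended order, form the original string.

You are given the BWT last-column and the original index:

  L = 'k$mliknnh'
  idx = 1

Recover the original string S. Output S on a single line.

Answer: hnnmiklk$

Derivation:
LF mapping: 3 0 6 5 2 4 7 8 1
Walk LF starting at row 1, prepending L[row]:
  step 1: row=1, L[1]='$', prepend. Next row=LF[1]=0
  step 2: row=0, L[0]='k', prepend. Next row=LF[0]=3
  step 3: row=3, L[3]='l', prepend. Next row=LF[3]=5
  step 4: row=5, L[5]='k', prepend. Next row=LF[5]=4
  step 5: row=4, L[4]='i', prepend. Next row=LF[4]=2
  step 6: row=2, L[2]='m', prepend. Next row=LF[2]=6
  step 7: row=6, L[6]='n', prepend. Next row=LF[6]=7
  step 8: row=7, L[7]='n', prepend. Next row=LF[7]=8
  step 9: row=8, L[8]='h', prepend. Next row=LF[8]=1
Reversed output: hnnmiklk$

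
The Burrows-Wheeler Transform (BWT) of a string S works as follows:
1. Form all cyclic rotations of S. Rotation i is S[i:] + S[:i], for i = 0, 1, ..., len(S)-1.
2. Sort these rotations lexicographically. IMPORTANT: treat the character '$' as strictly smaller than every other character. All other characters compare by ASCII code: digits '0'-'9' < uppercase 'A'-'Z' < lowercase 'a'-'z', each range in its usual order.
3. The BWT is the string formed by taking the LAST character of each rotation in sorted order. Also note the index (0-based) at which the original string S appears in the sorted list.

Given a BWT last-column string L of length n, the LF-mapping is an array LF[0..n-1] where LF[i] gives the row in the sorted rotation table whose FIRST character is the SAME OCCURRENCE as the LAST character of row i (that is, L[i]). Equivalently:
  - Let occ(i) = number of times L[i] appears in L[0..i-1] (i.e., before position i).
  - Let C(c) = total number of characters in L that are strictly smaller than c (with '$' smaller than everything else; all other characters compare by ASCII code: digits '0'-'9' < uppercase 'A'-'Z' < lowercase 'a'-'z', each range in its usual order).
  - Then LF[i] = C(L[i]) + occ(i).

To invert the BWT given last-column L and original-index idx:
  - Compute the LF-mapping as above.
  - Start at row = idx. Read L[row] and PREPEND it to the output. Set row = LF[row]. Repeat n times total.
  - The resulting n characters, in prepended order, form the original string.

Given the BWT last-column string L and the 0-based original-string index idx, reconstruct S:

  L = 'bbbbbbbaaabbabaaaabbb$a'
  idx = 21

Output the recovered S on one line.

Answer: bbbaabbbbaababababaabb$

Derivation:
LF mapping: 10 11 12 13 14 15 16 1 2 3 17 18 4 19 5 6 7 8 20 21 22 0 9
Walk LF starting at row 21, prepending L[row]:
  step 1: row=21, L[21]='$', prepend. Next row=LF[21]=0
  step 2: row=0, L[0]='b', prepend. Next row=LF[0]=10
  step 3: row=10, L[10]='b', prepend. Next row=LF[10]=17
  step 4: row=17, L[17]='a', prepend. Next row=LF[17]=8
  step 5: row=8, L[8]='a', prepend. Next row=LF[8]=2
  step 6: row=2, L[2]='b', prepend. Next row=LF[2]=12
  step 7: row=12, L[12]='a', prepend. Next row=LF[12]=4
  step 8: row=4, L[4]='b', prepend. Next row=LF[4]=14
  step 9: row=14, L[14]='a', prepend. Next row=LF[14]=5
  step 10: row=5, L[5]='b', prepend. Next row=LF[5]=15
  step 11: row=15, L[15]='a', prepend. Next row=LF[15]=6
  step 12: row=6, L[6]='b', prepend. Next row=LF[6]=16
  step 13: row=16, L[16]='a', prepend. Next row=LF[16]=7
  step 14: row=7, L[7]='a', prepend. Next row=LF[7]=1
  step 15: row=1, L[1]='b', prepend. Next row=LF[1]=11
  step 16: row=11, L[11]='b', prepend. Next row=LF[11]=18
  step 17: row=18, L[18]='b', prepend. Next row=LF[18]=20
  step 18: row=20, L[20]='b', prepend. Next row=LF[20]=22
  step 19: row=22, L[22]='a', prepend. Next row=LF[22]=9
  step 20: row=9, L[9]='a', prepend. Next row=LF[9]=3
  step 21: row=3, L[3]='b', prepend. Next row=LF[3]=13
  step 22: row=13, L[13]='b', prepend. Next row=LF[13]=19
  step 23: row=19, L[19]='b', prepend. Next row=LF[19]=21
Reversed output: bbbaabbbbaababababaabb$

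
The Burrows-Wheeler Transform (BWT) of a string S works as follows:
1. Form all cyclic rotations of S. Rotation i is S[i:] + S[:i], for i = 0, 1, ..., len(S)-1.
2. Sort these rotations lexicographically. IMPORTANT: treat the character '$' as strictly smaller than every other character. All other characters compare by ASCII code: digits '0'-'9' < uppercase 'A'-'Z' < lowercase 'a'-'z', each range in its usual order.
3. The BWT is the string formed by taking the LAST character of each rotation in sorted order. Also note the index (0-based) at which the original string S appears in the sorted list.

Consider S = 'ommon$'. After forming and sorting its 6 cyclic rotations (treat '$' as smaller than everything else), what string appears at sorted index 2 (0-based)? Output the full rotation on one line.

All 6 rotations (rotation i = S[i:]+S[:i]):
  rot[0] = ommon$
  rot[1] = mmon$o
  rot[2] = mon$om
  rot[3] = on$omm
  rot[4] = n$ommo
  rot[5] = $ommon
Sorted (with $ < everything):
  sorted[0] = $ommon
  sorted[1] = mmon$o
  sorted[2] = mon$om
  sorted[3] = n$ommo
  sorted[4] = ommon$
  sorted[5] = on$omm
sorted[2] = mon$om

Answer: mon$om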